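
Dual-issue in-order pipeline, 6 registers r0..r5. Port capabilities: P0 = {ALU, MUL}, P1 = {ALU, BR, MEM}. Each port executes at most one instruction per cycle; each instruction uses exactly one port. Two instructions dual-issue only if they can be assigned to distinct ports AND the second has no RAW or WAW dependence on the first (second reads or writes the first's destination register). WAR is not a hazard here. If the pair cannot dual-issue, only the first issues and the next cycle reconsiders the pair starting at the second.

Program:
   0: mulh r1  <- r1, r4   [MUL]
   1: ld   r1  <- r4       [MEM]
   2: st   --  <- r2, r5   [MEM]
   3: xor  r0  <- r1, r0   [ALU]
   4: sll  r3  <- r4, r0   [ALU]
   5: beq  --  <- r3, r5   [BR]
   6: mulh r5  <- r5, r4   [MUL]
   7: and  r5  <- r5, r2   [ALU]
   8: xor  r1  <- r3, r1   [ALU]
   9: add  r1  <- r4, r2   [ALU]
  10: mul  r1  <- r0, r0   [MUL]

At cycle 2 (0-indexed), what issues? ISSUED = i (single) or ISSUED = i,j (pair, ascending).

[0] i0  mulh  -- WAW r1
[1] i1  ld  -- no-port MEM/MEM
[2] i2,i3  st;xor  -- 2-wide
[3] i4  sll  -- RAW r3
[4] i5,i6  beq;mulh  -- 2-wide
[5] i7,i8  and;xor  -- 2-wide
[6] i9  add  -- WAW r1
[7] i10  mul  -- tail

ISSUED = 2,3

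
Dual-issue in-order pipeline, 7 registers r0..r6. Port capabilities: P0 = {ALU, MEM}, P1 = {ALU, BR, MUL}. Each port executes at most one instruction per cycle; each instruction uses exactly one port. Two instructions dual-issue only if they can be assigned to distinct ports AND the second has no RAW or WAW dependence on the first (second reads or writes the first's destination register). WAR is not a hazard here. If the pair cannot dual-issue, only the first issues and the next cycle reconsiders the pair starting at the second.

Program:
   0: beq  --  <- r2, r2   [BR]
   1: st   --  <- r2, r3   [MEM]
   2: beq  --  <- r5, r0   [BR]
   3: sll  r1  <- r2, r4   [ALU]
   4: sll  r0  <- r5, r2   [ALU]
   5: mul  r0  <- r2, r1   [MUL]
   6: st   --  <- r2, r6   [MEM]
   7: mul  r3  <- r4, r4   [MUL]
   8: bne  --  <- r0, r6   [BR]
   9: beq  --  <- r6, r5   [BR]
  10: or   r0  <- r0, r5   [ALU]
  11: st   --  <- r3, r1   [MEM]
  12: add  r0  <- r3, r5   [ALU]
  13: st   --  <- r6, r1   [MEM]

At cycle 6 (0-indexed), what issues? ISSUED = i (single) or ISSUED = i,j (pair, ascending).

c0: i0,i1 beq.BR/st.MEM  2-wide
c1: i2,i3 beq.BR/sll.ALU  2-wide
c2: i4 sll.ALU  WAW r0
c3: i5,i6 mul.MUL/st.MEM  2-wide
c4: i7 mul.MUL  no-port MUL/BR
c5: i8 bne.BR  no-port BR/BR
c6: i9,i10 beq.BR/or.ALU  2-wide
c7: i11,i12 st.MEM/add.ALU  2-wide
c8: i13 st.MEM  tail

ISSUED = 9,10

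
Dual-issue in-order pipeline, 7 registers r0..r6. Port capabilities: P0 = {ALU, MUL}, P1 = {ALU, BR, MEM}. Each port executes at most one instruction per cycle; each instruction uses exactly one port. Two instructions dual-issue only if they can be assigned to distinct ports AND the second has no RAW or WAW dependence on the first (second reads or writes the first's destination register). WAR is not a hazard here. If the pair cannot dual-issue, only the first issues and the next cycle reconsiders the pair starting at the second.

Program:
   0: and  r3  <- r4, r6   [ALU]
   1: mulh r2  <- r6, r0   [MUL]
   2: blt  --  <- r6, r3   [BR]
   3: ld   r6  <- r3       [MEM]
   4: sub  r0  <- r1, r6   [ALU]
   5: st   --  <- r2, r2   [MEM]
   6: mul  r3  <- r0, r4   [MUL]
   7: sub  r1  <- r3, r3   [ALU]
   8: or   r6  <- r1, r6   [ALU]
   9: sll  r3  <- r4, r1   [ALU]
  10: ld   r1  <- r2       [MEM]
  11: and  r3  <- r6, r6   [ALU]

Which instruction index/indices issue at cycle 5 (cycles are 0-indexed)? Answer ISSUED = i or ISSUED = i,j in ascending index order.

ISSUED = 7

  cy0 -> i0,i1 (and.ALU mulh.MUL) pair
  cy1 -> i2 (blt.BR) no-port BR/MEM
  cy2 -> i3 (ld.MEM) RAW r6
  cy3 -> i4,i5 (sub.ALU st.MEM) pair
  cy4 -> i6 (mul.MUL) RAW r3
  cy5 -> i7 (sub.ALU) RAW r1
  cy6 -> i8,i9 (or.ALU sll.ALU) pair
  cy7 -> i10,i11 (ld.MEM and.ALU) pair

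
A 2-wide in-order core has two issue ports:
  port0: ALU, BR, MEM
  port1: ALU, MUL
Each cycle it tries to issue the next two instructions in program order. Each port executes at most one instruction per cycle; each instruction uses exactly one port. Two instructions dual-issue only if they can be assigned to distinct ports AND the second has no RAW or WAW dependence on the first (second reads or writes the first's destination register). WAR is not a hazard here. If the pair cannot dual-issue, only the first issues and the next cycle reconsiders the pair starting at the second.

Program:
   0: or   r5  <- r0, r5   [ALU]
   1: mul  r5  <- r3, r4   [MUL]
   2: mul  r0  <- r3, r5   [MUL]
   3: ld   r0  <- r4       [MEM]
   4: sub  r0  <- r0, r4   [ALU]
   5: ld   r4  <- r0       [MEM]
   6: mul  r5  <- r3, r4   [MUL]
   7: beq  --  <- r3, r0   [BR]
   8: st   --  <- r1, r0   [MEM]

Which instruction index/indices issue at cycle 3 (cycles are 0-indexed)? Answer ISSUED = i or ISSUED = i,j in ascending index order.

0. or @i0  | WAW r5
1. mul @i1  | no-port MUL/MUL
2. mul @i2  | WAW r0
3. ld @i3  | RAW+WAW r0
4. sub @i4  | RAW r0
5. ld @i5  | RAW r4
6. mul+beq @i6,i7  | 2-wide
7. st @i8  | tail

ISSUED = 3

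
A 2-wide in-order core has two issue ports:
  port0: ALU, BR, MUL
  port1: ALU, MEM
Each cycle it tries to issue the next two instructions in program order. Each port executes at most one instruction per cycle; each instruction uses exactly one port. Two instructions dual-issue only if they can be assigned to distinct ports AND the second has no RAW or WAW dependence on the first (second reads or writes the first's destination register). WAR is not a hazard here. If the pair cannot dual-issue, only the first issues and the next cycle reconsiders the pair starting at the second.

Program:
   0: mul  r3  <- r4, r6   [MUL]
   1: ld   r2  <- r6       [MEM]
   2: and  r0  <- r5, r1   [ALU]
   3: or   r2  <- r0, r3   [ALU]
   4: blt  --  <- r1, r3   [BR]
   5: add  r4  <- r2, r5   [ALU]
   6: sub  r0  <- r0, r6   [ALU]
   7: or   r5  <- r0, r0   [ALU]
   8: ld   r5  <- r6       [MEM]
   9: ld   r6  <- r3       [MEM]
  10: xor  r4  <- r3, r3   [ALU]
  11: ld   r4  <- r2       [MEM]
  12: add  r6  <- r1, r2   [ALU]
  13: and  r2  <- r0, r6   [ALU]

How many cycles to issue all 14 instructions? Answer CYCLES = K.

c0: i0+i1 mul.MUL+ld.MEM  dual
c1: i2 and.ALU  RAW r0
c2: i3+i4 or.ALU+blt.BR  dual
c3: i5+i6 add.ALU+sub.ALU  dual
c4: i7 or.ALU  WAW r5
c5: i8 ld.MEM  no-port MEM/MEM
c6: i9+i10 ld.MEM+xor.ALU  dual
c7: i11+i12 ld.MEM+add.ALU  dual
c8: i13 and.ALU  tail

CYCLES = 9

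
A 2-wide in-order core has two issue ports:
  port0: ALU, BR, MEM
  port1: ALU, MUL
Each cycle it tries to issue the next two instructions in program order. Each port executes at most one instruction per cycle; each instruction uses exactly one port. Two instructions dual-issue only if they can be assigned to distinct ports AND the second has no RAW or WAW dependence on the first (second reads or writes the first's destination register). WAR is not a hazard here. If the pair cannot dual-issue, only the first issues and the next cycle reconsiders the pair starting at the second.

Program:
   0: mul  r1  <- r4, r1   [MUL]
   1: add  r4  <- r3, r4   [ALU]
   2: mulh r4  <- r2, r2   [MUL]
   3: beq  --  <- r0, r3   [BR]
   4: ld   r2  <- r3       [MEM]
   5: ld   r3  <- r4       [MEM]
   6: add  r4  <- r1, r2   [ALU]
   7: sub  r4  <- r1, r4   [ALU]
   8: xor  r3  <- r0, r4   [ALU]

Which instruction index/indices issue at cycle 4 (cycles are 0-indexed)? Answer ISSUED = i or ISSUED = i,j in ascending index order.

0. mul.MUL add.ALU @i0+i1  | pair
1. mulh.MUL beq.BR @i2+i3  | pair
2. ld.MEM @i4  | no-port MEM/MEM
3. ld.MEM add.ALU @i5+i6  | pair
4. sub.ALU @i7  | RAW r4
5. xor.ALU @i8  | tail

ISSUED = 7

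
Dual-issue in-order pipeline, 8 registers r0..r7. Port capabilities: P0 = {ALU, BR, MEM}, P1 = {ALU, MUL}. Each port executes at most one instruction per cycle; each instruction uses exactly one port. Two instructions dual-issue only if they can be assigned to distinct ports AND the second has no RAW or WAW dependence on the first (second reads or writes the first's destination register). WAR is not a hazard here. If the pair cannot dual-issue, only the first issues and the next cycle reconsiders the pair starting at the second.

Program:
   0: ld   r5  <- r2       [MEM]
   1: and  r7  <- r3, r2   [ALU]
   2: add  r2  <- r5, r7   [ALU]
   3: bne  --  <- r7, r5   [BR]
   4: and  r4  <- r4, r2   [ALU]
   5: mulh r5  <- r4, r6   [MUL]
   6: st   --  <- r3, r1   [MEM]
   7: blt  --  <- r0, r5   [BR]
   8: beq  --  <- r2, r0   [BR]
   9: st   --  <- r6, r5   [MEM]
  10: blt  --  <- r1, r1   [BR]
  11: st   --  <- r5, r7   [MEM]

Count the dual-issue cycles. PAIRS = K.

PAIRS = 3

t=0 i0/i1:ld;and ; dual
t=1 i2/i3:add;bne ; dual
t=2 i4:and ; RAW r4
t=3 i5/i6:mulh;st ; dual
t=4 i7:blt ; no-port BR/BR
t=5 i8:beq ; no-port BR/MEM
t=6 i9:st ; no-port MEM/BR
t=7 i10:blt ; no-port BR/MEM
t=8 i11:st ; tail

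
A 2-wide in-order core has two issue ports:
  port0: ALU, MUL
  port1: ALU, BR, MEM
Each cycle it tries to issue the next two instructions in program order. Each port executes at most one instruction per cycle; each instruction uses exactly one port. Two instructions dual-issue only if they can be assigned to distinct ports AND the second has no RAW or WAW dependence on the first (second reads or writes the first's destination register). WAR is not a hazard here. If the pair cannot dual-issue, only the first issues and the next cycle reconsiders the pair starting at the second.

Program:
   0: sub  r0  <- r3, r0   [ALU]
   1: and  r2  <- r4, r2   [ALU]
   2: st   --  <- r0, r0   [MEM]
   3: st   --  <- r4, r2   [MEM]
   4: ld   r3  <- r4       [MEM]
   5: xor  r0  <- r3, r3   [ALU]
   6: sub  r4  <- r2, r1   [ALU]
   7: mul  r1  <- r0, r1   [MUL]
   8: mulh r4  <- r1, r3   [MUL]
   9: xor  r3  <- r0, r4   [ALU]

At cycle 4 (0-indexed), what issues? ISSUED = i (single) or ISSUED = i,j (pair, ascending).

ISSUED = 5,6

t=0 i0+i1:sub.ALU and.ALU ; dual
t=1 i2:st.MEM ; no-port MEM/MEM
t=2 i3:st.MEM ; no-port MEM/MEM
t=3 i4:ld.MEM ; RAW r3
t=4 i5+i6:xor.ALU sub.ALU ; dual
t=5 i7:mul.MUL ; no-port MUL/MUL
t=6 i8:mulh.MUL ; RAW r4
t=7 i9:xor.ALU ; tail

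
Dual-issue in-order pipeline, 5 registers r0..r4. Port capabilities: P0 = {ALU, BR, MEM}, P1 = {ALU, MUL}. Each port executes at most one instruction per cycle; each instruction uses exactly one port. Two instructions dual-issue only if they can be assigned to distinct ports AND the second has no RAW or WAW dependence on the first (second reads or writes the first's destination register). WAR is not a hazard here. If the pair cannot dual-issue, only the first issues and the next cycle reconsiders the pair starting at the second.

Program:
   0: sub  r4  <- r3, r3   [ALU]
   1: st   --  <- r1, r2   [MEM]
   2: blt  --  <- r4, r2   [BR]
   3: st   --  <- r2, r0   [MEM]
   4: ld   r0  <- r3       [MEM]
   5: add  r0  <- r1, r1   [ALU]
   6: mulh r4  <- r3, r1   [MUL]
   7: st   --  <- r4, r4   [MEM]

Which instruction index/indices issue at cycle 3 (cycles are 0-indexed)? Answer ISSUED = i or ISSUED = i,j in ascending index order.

  cy0 -> i0+i1 (sub+st) dual
  cy1 -> i2 (blt) no-port BR/MEM
  cy2 -> i3 (st) no-port MEM/MEM
  cy3 -> i4 (ld) WAW r0
  cy4 -> i5+i6 (add+mulh) dual
  cy5 -> i7 (st) tail

ISSUED = 4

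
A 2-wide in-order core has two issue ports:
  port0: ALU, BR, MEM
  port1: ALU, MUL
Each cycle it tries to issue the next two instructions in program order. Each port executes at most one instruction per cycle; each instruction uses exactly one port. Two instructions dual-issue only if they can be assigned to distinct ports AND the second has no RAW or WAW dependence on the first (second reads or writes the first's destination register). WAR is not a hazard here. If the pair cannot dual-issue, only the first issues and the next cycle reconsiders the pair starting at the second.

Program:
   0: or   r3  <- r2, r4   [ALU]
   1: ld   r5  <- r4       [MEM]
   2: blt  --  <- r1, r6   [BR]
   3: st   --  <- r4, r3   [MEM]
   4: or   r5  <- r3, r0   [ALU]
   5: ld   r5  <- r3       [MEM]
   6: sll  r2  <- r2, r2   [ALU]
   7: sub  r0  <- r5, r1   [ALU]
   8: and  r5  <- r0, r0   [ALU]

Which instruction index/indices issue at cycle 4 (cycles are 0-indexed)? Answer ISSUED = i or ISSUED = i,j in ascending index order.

[0] i0+i1  or.ALU+ld.MEM  -- pair
[1] i2  blt.BR  -- no-port BR/MEM
[2] i3+i4  st.MEM+or.ALU  -- pair
[3] i5+i6  ld.MEM+sll.ALU  -- pair
[4] i7  sub.ALU  -- RAW r0
[5] i8  and.ALU  -- tail

ISSUED = 7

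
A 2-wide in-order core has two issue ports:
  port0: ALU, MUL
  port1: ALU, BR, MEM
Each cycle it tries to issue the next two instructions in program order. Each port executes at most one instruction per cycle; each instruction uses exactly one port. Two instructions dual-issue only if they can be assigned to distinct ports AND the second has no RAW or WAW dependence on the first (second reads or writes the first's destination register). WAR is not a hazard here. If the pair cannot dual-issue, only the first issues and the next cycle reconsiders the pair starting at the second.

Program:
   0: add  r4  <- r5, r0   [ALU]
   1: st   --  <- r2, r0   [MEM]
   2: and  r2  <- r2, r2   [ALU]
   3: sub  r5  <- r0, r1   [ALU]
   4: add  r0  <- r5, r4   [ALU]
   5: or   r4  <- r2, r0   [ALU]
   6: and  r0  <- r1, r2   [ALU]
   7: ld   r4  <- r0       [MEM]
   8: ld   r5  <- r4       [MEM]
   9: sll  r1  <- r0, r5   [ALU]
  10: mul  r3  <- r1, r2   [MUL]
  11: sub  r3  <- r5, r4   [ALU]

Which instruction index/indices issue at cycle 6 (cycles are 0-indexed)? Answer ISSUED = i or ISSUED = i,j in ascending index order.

ISSUED = 9

t=0 i0,i1:add;st ; 2-wide
t=1 i2,i3:and;sub ; 2-wide
t=2 i4:add ; RAW r0
t=3 i5,i6:or;and ; 2-wide
t=4 i7:ld ; no-port MEM/MEM
t=5 i8:ld ; RAW r5
t=6 i9:sll ; RAW r1
t=7 i10:mul ; WAW r3
t=8 i11:sub ; tail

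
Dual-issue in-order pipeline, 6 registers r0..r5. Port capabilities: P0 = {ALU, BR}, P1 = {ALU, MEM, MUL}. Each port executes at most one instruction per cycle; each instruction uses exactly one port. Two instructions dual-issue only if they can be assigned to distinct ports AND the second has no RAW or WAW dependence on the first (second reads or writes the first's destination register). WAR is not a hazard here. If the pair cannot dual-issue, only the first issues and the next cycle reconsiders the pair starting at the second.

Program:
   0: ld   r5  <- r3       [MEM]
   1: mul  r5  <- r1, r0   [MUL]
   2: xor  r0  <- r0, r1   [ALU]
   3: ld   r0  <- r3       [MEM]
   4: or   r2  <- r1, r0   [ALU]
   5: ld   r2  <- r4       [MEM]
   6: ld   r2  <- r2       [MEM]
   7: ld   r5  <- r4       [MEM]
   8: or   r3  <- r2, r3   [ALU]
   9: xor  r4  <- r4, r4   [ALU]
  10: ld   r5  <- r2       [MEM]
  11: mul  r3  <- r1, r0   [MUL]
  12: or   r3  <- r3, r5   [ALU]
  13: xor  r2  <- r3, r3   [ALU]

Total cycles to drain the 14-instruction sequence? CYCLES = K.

CYCLES = 11

t=0 i0:ld ; no-port MEM/MUL
t=1 i1/i2:mul xor ; 2-wide
t=2 i3:ld ; RAW r0
t=3 i4:or ; WAW r2
t=4 i5:ld ; no-port MEM/MEM
t=5 i6:ld ; no-port MEM/MEM
t=6 i7/i8:ld or ; 2-wide
t=7 i9/i10:xor ld ; 2-wide
t=8 i11:mul ; RAW+WAW r3
t=9 i12:or ; RAW r3
t=10 i13:xor ; tail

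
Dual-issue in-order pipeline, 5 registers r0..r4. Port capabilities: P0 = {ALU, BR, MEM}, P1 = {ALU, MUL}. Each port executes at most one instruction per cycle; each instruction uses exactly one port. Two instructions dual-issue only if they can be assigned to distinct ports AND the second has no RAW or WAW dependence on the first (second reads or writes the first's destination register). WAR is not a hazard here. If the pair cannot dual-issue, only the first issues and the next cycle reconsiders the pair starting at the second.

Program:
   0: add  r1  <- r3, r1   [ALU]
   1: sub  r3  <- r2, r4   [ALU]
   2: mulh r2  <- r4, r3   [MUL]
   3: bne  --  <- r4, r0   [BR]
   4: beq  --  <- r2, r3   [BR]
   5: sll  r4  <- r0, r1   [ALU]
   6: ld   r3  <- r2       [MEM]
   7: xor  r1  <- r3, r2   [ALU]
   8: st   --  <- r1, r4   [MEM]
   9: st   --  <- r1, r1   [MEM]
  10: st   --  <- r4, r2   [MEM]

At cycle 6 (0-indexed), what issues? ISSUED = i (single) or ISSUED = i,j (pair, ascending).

ISSUED = 9

#0 head=0: add+sub i0+i1 2-wide
#1 head=2: mulh+bne i2+i3 2-wide
#2 head=4: beq+sll i4+i5 2-wide
#3 head=6: ld i6 RAW r3
#4 head=7: xor i7 RAW r1
#5 head=8: st i8 no-port MEM/MEM
#6 head=9: st i9 no-port MEM/MEM
#7 head=10: st i10 tail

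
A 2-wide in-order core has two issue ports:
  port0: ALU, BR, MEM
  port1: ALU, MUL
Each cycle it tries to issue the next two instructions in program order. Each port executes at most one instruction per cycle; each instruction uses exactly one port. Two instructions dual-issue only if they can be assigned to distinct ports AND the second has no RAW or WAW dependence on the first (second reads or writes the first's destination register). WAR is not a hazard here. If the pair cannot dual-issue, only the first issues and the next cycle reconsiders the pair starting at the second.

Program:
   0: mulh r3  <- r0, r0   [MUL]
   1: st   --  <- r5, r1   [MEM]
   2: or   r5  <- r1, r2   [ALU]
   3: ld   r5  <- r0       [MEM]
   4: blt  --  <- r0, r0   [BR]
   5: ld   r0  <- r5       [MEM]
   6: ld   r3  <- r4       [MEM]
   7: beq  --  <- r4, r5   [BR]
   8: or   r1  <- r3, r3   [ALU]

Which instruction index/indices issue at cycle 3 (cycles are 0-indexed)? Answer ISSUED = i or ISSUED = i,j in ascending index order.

ISSUED = 4

c0: i0,i1 mulh/st  dual
c1: i2 or  WAW r5
c2: i3 ld  no-port MEM/BR
c3: i4 blt  no-port BR/MEM
c4: i5 ld  no-port MEM/MEM
c5: i6 ld  no-port MEM/BR
c6: i7,i8 beq/or  dual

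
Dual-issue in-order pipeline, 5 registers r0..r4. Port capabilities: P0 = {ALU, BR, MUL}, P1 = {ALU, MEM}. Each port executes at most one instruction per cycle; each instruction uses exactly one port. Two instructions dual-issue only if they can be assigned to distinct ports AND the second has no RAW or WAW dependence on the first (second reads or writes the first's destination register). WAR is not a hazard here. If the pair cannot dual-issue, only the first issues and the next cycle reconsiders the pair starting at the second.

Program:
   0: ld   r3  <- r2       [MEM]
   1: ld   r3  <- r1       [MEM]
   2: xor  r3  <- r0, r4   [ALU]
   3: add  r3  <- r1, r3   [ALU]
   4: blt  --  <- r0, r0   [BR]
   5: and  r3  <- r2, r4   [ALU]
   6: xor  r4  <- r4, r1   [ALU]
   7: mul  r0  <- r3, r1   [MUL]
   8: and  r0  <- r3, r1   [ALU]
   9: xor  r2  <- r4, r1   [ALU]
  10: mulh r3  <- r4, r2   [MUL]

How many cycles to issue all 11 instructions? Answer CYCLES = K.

  cy0 -> i0 (ld.MEM) no-port MEM/MEM
  cy1 -> i1 (ld.MEM) WAW r3
  cy2 -> i2 (xor.ALU) RAW+WAW r3
  cy3 -> i3/i4 (add.ALU/blt.BR) pair
  cy4 -> i5/i6 (and.ALU/xor.ALU) pair
  cy5 -> i7 (mul.MUL) WAW r0
  cy6 -> i8/i9 (and.ALU/xor.ALU) pair
  cy7 -> i10 (mulh.MUL) tail

CYCLES = 8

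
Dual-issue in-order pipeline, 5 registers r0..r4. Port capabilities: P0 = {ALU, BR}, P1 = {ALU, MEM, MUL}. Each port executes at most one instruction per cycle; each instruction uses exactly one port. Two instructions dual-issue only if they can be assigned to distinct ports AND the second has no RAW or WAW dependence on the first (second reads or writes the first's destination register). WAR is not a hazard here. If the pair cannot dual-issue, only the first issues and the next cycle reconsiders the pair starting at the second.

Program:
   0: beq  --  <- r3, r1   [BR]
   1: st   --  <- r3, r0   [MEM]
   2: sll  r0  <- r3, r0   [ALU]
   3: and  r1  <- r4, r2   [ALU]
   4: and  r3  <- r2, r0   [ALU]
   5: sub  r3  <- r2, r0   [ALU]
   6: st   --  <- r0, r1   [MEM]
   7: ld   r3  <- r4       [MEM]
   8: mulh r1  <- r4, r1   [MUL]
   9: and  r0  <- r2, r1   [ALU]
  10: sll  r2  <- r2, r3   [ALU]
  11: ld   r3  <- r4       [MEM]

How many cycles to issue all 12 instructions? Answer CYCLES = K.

CYCLES = 8

#0 head=0: beq.BR+st.MEM i0,i1 pair
#1 head=2: sll.ALU+and.ALU i2,i3 pair
#2 head=4: and.ALU i4 WAW r3
#3 head=5: sub.ALU+st.MEM i5,i6 pair
#4 head=7: ld.MEM i7 no-port MEM/MUL
#5 head=8: mulh.MUL i8 RAW r1
#6 head=9: and.ALU+sll.ALU i9,i10 pair
#7 head=11: ld.MEM i11 tail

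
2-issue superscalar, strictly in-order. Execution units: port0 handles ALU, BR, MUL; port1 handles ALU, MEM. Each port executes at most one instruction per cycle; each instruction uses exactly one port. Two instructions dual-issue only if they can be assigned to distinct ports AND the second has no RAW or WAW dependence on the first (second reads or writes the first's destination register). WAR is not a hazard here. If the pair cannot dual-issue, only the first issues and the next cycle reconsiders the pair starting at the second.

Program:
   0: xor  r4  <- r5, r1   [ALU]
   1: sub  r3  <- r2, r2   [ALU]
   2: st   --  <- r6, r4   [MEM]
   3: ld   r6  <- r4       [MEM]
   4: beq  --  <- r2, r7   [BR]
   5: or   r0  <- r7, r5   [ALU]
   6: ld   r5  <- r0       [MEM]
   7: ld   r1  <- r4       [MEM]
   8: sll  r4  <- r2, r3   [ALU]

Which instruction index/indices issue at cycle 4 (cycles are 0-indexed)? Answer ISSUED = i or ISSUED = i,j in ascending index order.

ISSUED = 6

t=0 i0&i1:xor.ALU+sub.ALU ; 2-wide
t=1 i2:st.MEM ; no-port MEM/MEM
t=2 i3&i4:ld.MEM+beq.BR ; 2-wide
t=3 i5:or.ALU ; RAW r0
t=4 i6:ld.MEM ; no-port MEM/MEM
t=5 i7&i8:ld.MEM+sll.ALU ; 2-wide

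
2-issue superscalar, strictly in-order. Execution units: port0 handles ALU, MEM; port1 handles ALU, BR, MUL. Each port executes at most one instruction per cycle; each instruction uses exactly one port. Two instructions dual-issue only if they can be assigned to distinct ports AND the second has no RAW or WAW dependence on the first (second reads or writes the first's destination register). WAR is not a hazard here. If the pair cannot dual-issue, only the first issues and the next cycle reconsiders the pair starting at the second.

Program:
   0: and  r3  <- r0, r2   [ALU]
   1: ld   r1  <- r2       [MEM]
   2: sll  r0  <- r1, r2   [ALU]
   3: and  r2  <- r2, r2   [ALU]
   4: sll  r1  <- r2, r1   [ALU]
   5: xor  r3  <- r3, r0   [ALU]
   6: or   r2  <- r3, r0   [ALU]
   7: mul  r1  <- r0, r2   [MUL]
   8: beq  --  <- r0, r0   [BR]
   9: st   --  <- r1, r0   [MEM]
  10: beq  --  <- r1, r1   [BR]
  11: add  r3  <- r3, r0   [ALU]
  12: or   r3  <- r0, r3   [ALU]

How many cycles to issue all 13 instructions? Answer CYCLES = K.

CYCLES = 8

0. and ld @i0+i1  | dual
1. sll and @i2+i3  | dual
2. sll xor @i4+i5  | dual
3. or @i6  | RAW r2
4. mul @i7  | no-port MUL/BR
5. beq st @i8+i9  | dual
6. beq add @i10+i11  | dual
7. or @i12  | tail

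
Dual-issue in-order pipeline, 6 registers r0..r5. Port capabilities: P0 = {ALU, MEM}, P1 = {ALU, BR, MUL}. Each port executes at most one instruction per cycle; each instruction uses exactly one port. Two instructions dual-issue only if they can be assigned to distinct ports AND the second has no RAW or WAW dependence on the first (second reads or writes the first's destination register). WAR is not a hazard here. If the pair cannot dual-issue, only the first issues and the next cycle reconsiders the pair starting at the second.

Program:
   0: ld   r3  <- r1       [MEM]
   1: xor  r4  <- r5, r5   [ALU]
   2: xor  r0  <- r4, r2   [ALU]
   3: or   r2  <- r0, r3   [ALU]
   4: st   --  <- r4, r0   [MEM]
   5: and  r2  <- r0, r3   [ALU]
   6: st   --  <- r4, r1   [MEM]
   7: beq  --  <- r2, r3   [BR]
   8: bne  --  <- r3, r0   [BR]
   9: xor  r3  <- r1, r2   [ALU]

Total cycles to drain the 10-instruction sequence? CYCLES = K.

t=0 i0/i1:ld/xor ; 2-wide
t=1 i2:xor ; RAW r0
t=2 i3/i4:or/st ; 2-wide
t=3 i5/i6:and/st ; 2-wide
t=4 i7:beq ; no-port BR/BR
t=5 i8/i9:bne/xor ; 2-wide

CYCLES = 6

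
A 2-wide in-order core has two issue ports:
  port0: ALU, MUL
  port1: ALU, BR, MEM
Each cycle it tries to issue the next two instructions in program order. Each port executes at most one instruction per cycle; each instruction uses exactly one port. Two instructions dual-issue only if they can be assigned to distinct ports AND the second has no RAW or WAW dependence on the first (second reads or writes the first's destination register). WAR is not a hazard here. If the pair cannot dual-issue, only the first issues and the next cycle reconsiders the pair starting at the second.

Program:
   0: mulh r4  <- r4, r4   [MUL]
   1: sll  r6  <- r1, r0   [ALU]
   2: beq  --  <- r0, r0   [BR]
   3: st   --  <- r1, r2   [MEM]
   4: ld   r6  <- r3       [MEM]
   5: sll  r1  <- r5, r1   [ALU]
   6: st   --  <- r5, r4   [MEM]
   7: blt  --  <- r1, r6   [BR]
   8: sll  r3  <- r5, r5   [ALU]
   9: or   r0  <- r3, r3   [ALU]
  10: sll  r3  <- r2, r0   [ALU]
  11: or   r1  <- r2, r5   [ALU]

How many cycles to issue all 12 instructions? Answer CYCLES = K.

CYCLES = 8

  cy0 -> i0,i1 (mulh+sll) 2-wide
  cy1 -> i2 (beq) no-port BR/MEM
  cy2 -> i3 (st) no-port MEM/MEM
  cy3 -> i4,i5 (ld+sll) 2-wide
  cy4 -> i6 (st) no-port MEM/BR
  cy5 -> i7,i8 (blt+sll) 2-wide
  cy6 -> i9 (or) RAW r0
  cy7 -> i10,i11 (sll+or) 2-wide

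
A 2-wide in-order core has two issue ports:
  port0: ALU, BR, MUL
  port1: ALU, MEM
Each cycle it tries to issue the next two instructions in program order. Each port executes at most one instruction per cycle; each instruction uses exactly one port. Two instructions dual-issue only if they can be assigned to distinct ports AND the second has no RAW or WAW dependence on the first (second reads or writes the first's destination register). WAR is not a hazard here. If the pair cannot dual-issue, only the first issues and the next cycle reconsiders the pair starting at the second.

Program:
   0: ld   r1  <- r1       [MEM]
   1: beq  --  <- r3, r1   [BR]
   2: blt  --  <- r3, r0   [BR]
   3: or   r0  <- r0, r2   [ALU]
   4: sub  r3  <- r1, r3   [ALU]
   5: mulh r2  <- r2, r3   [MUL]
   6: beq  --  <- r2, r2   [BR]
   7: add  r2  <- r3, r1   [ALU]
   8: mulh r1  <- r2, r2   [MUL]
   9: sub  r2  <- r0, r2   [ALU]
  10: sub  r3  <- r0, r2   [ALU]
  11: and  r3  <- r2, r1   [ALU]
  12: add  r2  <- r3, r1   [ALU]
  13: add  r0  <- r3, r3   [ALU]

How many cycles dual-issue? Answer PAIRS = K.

[0] i0  ld.MEM  -- RAW r1
[1] i1  beq.BR  -- no-port BR/BR
[2] i2+i3  blt.BR+or.ALU  -- 2-wide
[3] i4  sub.ALU  -- RAW r3
[4] i5  mulh.MUL  -- no-port MUL/BR
[5] i6+i7  beq.BR+add.ALU  -- 2-wide
[6] i8+i9  mulh.MUL+sub.ALU  -- 2-wide
[7] i10  sub.ALU  -- WAW r3
[8] i11  and.ALU  -- RAW r3
[9] i12+i13  add.ALU+add.ALU  -- 2-wide

PAIRS = 4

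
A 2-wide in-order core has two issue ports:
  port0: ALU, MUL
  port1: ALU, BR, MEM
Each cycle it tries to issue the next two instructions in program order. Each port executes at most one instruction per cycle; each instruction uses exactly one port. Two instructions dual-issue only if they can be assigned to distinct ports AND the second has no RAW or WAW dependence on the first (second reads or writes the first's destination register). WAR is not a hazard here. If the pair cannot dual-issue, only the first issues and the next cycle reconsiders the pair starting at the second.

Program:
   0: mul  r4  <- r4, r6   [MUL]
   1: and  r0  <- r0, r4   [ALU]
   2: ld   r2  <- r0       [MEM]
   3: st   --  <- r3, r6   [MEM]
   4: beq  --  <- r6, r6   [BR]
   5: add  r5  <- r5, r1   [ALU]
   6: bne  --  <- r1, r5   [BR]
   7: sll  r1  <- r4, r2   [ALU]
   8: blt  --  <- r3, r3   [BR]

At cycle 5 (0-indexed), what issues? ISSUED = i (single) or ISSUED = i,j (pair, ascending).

0. mul @i0  | RAW r4
1. and @i1  | RAW r0
2. ld @i2  | no-port MEM/MEM
3. st @i3  | no-port MEM/BR
4. beq/add @i4,i5  | 2-wide
5. bne/sll @i6,i7  | 2-wide
6. blt @i8  | tail

ISSUED = 6,7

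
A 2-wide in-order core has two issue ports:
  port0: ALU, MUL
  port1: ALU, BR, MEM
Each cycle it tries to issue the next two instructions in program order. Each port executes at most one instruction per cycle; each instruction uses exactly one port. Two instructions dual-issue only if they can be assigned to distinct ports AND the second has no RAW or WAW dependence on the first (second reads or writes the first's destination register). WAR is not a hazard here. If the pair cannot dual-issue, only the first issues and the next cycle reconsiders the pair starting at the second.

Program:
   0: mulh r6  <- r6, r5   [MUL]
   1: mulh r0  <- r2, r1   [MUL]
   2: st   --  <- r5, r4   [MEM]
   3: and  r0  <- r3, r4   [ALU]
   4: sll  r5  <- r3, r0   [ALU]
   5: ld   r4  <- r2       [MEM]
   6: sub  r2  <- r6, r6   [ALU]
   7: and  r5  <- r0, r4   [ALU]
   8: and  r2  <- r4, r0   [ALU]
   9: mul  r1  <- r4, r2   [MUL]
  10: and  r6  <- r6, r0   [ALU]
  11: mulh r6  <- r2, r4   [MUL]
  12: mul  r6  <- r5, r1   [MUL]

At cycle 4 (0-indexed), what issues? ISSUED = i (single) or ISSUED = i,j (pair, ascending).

ISSUED = 6,7

  cy0 -> i0 (mulh.MUL) no-port MUL/MUL
  cy1 -> i1+i2 (mulh.MUL;st.MEM) dual
  cy2 -> i3 (and.ALU) RAW r0
  cy3 -> i4+i5 (sll.ALU;ld.MEM) dual
  cy4 -> i6+i7 (sub.ALU;and.ALU) dual
  cy5 -> i8 (and.ALU) RAW r2
  cy6 -> i9+i10 (mul.MUL;and.ALU) dual
  cy7 -> i11 (mulh.MUL) no-port MUL/MUL
  cy8 -> i12 (mul.MUL) tail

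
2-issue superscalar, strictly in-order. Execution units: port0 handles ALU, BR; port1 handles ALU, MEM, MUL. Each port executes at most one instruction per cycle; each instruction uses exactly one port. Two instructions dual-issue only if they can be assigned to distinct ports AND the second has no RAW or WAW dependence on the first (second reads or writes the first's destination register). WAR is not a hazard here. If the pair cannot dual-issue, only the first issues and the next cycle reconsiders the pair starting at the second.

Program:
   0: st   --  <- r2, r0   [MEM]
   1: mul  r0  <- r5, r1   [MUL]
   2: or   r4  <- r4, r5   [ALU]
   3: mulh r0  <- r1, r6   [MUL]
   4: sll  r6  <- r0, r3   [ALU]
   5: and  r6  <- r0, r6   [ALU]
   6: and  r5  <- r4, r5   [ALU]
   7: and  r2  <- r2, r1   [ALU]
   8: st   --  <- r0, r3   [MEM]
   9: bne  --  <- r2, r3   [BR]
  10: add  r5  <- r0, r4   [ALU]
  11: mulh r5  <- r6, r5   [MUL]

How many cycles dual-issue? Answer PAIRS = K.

PAIRS = 4

0. st.MEM @i0  | no-port MEM/MUL
1. mul.MUL;or.ALU @i1+i2  | pair
2. mulh.MUL @i3  | RAW r0
3. sll.ALU @i4  | RAW+WAW r6
4. and.ALU;and.ALU @i5+i6  | pair
5. and.ALU;st.MEM @i7+i8  | pair
6. bne.BR;add.ALU @i9+i10  | pair
7. mulh.MUL @i11  | tail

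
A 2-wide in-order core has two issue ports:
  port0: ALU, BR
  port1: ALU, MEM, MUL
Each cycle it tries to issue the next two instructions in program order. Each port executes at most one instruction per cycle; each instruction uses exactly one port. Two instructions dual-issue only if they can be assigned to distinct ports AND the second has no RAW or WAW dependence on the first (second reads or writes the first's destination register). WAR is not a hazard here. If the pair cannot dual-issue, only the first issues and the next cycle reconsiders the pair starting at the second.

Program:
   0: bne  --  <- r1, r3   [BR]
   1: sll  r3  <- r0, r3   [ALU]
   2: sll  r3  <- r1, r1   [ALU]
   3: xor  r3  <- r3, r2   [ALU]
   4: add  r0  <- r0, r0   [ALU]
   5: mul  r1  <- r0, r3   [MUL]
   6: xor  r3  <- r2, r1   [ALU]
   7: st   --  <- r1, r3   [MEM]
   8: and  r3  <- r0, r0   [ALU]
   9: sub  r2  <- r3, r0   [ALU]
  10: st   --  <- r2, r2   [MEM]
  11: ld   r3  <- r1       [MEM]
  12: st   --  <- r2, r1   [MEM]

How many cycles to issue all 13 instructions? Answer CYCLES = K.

[0] i0,i1  bne.BR/sll.ALU  -- pair
[1] i2  sll.ALU  -- RAW+WAW r3
[2] i3,i4  xor.ALU/add.ALU  -- pair
[3] i5  mul.MUL  -- RAW r1
[4] i6  xor.ALU  -- RAW r3
[5] i7,i8  st.MEM/and.ALU  -- pair
[6] i9  sub.ALU  -- RAW r2
[7] i10  st.MEM  -- no-port MEM/MEM
[8] i11  ld.MEM  -- no-port MEM/MEM
[9] i12  st.MEM  -- tail

CYCLES = 10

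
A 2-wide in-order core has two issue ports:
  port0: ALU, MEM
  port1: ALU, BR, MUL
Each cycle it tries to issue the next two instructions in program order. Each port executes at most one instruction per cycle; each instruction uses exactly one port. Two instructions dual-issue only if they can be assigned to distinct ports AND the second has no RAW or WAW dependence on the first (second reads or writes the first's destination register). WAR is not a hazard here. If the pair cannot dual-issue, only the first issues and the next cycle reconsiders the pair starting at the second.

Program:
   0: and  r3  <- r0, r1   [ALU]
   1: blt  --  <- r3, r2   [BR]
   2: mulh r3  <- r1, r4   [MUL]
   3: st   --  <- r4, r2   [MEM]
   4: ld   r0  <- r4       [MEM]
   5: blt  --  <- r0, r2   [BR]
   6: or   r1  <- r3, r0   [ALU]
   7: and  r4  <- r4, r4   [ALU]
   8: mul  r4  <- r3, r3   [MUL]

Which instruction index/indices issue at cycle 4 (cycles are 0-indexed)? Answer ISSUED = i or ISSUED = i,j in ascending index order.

ISSUED = 5,6

  cy0 -> i0 (and.ALU) RAW r3
  cy1 -> i1 (blt.BR) no-port BR/MUL
  cy2 -> i2+i3 (mulh.MUL+st.MEM) dual
  cy3 -> i4 (ld.MEM) RAW r0
  cy4 -> i5+i6 (blt.BR+or.ALU) dual
  cy5 -> i7 (and.ALU) WAW r4
  cy6 -> i8 (mul.MUL) tail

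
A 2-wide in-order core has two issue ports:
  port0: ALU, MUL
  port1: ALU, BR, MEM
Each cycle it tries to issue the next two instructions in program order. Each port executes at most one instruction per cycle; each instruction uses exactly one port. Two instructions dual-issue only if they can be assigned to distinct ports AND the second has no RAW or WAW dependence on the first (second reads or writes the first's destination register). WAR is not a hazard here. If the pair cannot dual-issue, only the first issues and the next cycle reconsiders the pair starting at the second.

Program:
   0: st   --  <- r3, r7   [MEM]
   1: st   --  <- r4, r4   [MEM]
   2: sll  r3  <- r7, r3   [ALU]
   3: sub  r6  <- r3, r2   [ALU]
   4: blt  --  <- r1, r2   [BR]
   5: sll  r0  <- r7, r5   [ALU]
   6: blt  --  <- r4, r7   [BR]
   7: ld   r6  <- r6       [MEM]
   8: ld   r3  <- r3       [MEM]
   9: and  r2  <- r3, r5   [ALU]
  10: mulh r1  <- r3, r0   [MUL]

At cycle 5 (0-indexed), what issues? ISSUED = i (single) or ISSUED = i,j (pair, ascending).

ISSUED = 8

#0 head=0: st i0 no-port MEM/MEM
#1 head=1: st;sll i1/i2 dual
#2 head=3: sub;blt i3/i4 dual
#3 head=5: sll;blt i5/i6 dual
#4 head=7: ld i7 no-port MEM/MEM
#5 head=8: ld i8 RAW r3
#6 head=9: and;mulh i9/i10 dual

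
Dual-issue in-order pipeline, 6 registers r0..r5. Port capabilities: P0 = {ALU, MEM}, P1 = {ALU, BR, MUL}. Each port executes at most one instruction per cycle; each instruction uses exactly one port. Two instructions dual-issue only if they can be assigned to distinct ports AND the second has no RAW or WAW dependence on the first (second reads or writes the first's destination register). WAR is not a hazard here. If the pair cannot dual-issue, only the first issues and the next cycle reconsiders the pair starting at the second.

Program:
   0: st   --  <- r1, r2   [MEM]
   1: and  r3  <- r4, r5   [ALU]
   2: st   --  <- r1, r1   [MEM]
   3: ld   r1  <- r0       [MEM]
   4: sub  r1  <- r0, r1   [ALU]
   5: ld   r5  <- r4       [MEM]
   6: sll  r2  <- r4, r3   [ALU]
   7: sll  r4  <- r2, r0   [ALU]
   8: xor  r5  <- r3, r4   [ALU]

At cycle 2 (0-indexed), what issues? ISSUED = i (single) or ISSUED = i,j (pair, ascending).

ISSUED = 3

  cy0 -> i0&i1 (st+and) 2-wide
  cy1 -> i2 (st) no-port MEM/MEM
  cy2 -> i3 (ld) RAW+WAW r1
  cy3 -> i4&i5 (sub+ld) 2-wide
  cy4 -> i6 (sll) RAW r2
  cy5 -> i7 (sll) RAW r4
  cy6 -> i8 (xor) tail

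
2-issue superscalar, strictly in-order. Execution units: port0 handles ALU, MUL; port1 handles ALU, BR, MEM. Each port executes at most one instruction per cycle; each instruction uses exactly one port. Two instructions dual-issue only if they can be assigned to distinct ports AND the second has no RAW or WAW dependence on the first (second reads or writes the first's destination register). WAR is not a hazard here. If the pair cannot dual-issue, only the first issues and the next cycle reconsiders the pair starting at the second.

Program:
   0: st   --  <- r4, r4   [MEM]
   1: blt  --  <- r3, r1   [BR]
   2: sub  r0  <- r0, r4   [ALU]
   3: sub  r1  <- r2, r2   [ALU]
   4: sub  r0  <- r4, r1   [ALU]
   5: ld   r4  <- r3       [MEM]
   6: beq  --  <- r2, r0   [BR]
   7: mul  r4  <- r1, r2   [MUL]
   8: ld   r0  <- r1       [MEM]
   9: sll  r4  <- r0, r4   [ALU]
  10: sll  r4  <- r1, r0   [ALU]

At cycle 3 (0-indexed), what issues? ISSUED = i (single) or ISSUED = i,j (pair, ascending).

ISSUED = 4,5

  cy0 -> i0 (st) no-port MEM/BR
  cy1 -> i1&i2 (blt sub) 2-wide
  cy2 -> i3 (sub) RAW r1
  cy3 -> i4&i5 (sub ld) 2-wide
  cy4 -> i6&i7 (beq mul) 2-wide
  cy5 -> i8 (ld) RAW r0
  cy6 -> i9 (sll) WAW r4
  cy7 -> i10 (sll) tail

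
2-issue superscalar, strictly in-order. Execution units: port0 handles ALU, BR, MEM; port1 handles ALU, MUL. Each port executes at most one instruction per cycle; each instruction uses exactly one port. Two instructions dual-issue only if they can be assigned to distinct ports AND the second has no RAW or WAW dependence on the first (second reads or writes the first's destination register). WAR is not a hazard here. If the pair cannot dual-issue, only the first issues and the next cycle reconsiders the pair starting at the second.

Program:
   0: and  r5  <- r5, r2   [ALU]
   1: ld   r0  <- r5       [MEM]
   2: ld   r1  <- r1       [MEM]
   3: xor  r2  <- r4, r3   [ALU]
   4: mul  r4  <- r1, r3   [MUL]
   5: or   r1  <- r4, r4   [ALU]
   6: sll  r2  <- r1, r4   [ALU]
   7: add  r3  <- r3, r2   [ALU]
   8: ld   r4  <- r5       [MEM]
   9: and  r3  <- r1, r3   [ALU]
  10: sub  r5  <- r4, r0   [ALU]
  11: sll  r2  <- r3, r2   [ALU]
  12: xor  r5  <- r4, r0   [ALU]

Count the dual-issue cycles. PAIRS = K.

  cy0 -> i0 (and) RAW r5
  cy1 -> i1 (ld) no-port MEM/MEM
  cy2 -> i2,i3 (ld;xor) pair
  cy3 -> i4 (mul) RAW r4
  cy4 -> i5 (or) RAW r1
  cy5 -> i6 (sll) RAW r2
  cy6 -> i7,i8 (add;ld) pair
  cy7 -> i9,i10 (and;sub) pair
  cy8 -> i11,i12 (sll;xor) pair

PAIRS = 4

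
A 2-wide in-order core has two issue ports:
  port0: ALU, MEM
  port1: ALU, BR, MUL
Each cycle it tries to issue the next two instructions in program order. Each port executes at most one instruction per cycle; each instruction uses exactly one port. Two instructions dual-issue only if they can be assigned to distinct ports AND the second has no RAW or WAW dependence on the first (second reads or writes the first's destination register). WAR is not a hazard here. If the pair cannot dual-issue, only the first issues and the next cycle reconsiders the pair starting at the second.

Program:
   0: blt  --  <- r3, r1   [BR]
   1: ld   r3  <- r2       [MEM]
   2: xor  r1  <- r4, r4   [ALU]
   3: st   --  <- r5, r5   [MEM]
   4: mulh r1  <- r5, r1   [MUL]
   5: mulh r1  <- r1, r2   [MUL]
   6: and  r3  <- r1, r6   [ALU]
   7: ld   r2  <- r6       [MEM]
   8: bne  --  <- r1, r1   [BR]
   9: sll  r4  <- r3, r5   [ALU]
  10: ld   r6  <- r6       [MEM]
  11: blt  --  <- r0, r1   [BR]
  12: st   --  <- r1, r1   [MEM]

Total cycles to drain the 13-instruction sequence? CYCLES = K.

CYCLES = 8

#0 head=0: blt+ld i0/i1 dual
#1 head=2: xor+st i2/i3 dual
#2 head=4: mulh i4 no-port MUL/MUL
#3 head=5: mulh i5 RAW r1
#4 head=6: and+ld i6/i7 dual
#5 head=8: bne+sll i8/i9 dual
#6 head=10: ld+blt i10/i11 dual
#7 head=12: st i12 tail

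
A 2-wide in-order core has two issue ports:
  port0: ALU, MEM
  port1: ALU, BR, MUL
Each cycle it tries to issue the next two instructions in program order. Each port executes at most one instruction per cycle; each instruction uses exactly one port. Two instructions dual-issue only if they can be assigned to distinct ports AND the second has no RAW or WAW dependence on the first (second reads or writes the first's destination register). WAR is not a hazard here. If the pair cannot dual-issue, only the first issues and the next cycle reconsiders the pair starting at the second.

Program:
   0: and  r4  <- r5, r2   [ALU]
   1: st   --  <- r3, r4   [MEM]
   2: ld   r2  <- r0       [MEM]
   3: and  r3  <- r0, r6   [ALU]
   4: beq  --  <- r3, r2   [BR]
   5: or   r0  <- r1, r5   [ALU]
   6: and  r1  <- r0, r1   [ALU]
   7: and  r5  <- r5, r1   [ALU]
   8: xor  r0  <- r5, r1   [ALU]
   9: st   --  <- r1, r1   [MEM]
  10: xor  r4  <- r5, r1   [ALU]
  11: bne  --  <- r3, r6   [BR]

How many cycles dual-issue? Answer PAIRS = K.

[0] i0  and  -- RAW r4
[1] i1  st  -- no-port MEM/MEM
[2] i2,i3  ld;and  -- dual
[3] i4,i5  beq;or  -- dual
[4] i6  and  -- RAW r1
[5] i7  and  -- RAW r5
[6] i8,i9  xor;st  -- dual
[7] i10,i11  xor;bne  -- dual

PAIRS = 4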